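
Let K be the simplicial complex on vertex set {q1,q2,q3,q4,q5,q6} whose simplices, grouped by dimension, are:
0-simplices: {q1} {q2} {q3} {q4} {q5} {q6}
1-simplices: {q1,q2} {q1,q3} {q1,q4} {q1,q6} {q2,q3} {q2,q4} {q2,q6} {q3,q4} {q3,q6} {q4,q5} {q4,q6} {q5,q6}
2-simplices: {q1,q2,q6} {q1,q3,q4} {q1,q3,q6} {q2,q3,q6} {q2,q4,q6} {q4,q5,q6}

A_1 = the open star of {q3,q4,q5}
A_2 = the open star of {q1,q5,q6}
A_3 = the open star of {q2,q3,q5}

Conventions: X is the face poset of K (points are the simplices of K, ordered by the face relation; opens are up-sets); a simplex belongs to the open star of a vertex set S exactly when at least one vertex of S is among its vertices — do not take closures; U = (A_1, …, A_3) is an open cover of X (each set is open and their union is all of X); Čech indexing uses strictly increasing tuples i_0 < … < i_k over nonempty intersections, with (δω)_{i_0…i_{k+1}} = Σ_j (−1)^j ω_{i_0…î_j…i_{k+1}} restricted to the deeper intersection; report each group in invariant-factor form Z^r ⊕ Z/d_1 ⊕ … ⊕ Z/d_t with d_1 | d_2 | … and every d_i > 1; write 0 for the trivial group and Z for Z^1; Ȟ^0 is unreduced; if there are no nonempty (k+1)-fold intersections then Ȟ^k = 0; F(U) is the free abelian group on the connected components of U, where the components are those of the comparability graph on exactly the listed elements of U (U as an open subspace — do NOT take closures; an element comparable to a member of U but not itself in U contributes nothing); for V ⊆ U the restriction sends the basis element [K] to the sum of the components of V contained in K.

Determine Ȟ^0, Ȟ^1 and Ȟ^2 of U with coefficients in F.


nerve simplices:
  A1={{q3},{q4},{q5},{q1,q3},{q1,q4},{q2,q3},{q2,q4},{q3,q4},{q3,q6},{q4,q5},{q4,q6},{q5,q6},{q1,q3,q4},{q1,q3,q6},{q2,q3,q6},{q2,q4,q6},{q4,q5,q6}} A2={{q1},{q5},{q6},{q1,q2},{q1,q3},{q1,q4},{q1,q6},{q2,q6},{q3,q6},{q4,q5},{q4,q6},{q5,q6},{q1,q2,q6},{q1,q3,q4},{q1,q3,q6},{q2,q3,q6},{q2,q4,q6},{q4,q5,q6}} A3={{q2},{q3},{q5},{q1,q2},{q1,q3},{q2,q3},{q2,q4},{q2,q6},{q3,q4},{q3,q6},{q4,q5},{q5,q6},{q1,q2,q6},{q1,q3,q4},{q1,q3,q6},{q2,q3,q6},{q2,q4,q6},{q4,q5,q6}}
  A12={{q5},{q1,q3},{q1,q4},{q3,q6},{q4,q5},{q4,q6},{q5,q6},{q1,q3,q4},{q1,q3,q6},{q2,q3,q6},{q2,q4,q6},{q4,q5,q6}} A13={{q3},{q5},{q1,q3},{q2,q3},{q2,q4},{q3,q4},{q3,q6},{q4,q5},{q5,q6},{q1,q3,q4},{q1,q3,q6},{q2,q3,q6},{q2,q4,q6},{q4,q5,q6}} A23={{q5},{q1,q2},{q1,q3},{q2,q6},{q3,q6},{q4,q5},{q5,q6},{q1,q2,q6},{q1,q3,q4},{q1,q3,q6},{q2,q3,q6},{q2,q4,q6},{q4,q5,q6}}
  A123={{q5},{q1,q3},{q3,q6},{q4,q5},{q5,q6},{q1,q3,q4},{q1,q3,q6},{q2,q3,q6},{q2,q4,q6},{q4,q5,q6}}
components per intersection:
  A1: {{q3},{q4},{q5},{q1,q3},{q1,q4},{q2,q3},{q2,q4},{q3,q4},{q3,q6},{q4,q5},{q4,q6},{q5,q6},{q1,q3,q4},{q1,q3,q6},{q2,q3,q6},{q2,q4,q6},{q4,q5,q6}}
  A2: {{q1},{q5},{q6},{q1,q2},{q1,q3},{q1,q4},{q1,q6},{q2,q6},{q3,q6},{q4,q5},{q4,q6},{q5,q6},{q1,q2,q6},{q1,q3,q4},{q1,q3,q6},{q2,q3,q6},{q2,q4,q6},{q4,q5,q6}}
  A3: {{q2},{q3},{q1,q2},{q1,q3},{q2,q3},{q2,q4},{q2,q6},{q3,q4},{q3,q6},{q1,q2,q6},{q1,q3,q4},{q1,q3,q6},{q2,q3,q6},{q2,q4,q6}} {{q5},{q4,q5},{q5,q6},{q4,q5,q6}}
  A12: {{q5},{q4,q5},{q4,q6},{q5,q6},{q2,q4,q6},{q4,q5,q6}} {{q1,q3},{q1,q4},{q3,q6},{q1,q3,q4},{q1,q3,q6},{q2,q3,q6}}
  A13: {{q3},{q1,q3},{q2,q3},{q3,q4},{q3,q6},{q1,q3,q4},{q1,q3,q6},{q2,q3,q6}} {{q5},{q4,q5},{q5,q6},{q4,q5,q6}} {{q2,q4},{q2,q4,q6}}
  A23: {{q5},{q4,q5},{q5,q6},{q4,q5,q6}} {{q1,q2},{q1,q3},{q2,q6},{q3,q6},{q1,q2,q6},{q1,q3,q4},{q1,q3,q6},{q2,q3,q6},{q2,q4,q6}}
  A123: {{q5},{q4,q5},{q5,q6},{q4,q5,q6}} {{q1,q3},{q3,q6},{q1,q3,q4},{q1,q3,q6},{q2,q3,q6}} {{q2,q4,q6}}
C dims 4,7,3; δ0: rk 3, SNF 1^3; δ1: rk 3, SNF 1^3
degree 0: 4−3−0 = 1 → Ȟ^0 ≅ Z
degree 1: 7−3−3 = 1 → Ȟ^1 ≅ Z
degree 2: 3−0−3 = 0 → Ȟ^2 ≅ 0

Ȟ^0 ≅ Z,  Ȟ^1 ≅ Z,  Ȟ^2 ≅ 0


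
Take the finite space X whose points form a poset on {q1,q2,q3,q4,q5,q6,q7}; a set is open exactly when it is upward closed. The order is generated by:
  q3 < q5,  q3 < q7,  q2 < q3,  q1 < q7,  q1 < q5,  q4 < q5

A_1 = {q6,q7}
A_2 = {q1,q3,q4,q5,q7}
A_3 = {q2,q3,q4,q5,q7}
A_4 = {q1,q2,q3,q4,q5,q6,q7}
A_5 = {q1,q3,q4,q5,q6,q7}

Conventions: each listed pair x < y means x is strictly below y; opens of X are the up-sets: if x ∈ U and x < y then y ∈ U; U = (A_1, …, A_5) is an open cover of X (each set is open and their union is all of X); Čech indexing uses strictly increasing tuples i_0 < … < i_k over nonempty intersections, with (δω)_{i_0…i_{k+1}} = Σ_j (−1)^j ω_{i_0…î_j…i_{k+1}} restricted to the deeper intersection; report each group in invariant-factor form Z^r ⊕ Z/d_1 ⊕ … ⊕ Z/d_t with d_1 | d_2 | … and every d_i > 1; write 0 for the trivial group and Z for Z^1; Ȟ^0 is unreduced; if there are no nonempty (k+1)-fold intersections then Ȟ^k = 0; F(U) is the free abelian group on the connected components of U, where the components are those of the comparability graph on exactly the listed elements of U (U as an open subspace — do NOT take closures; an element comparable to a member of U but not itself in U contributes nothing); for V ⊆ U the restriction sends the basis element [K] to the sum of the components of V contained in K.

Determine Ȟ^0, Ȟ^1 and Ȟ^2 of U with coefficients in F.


nerve of the cover:
  A12={q7} A13={q7} A14={q6,q7} A15={q6,q7} A23={q3,q4,q5,q7} A24={q1,q3,q4,q5,q7} A25={q1,q3,q4,q5,q7} A34={q2,q3,q4,q5,q7} A35={q3,q4,q5,q7} A45={q1,q3,q4,q5,q6,q7}
  A123={q7} A124={q7} A125={q7} A134={q7} A135={q7} A145={q6,q7} A234={q3,q4,q5,q7} A235={q3,q4,q5,q7} A245={q1,q3,q4,q5,q7} A345={q3,q4,q5,q7}
  A1234={q7} A1235={q7} A1245={q7} A1345={q7} A2345={q3,q4,q5,q7}
  A12345={q7}
components per intersection:
  A1: {q6} {q7}
  A2: {q1,q3,q4,q5,q7}
  A3: {q2,q3,q4,q5,q7}
  A4: {q1,q2,q3,q4,q5,q7} {q6}
  A5: {q1,q3,q4,q5,q7} {q6}
  A12: {q7}
  A13: {q7}
  A14: {q6} {q7}
  A15: {q6} {q7}
  A23: {q3,q4,q5,q7}
  A24: {q1,q3,q4,q5,q7}
  A25: {q1,q3,q4,q5,q7}
  A34: {q2,q3,q4,q5,q7}
  A35: {q3,q4,q5,q7}
  A45: {q1,q3,q4,q5,q7} {q6}
  A123: {q7}
  A124: {q7}
  A125: {q7}
  A134: {q7}
  A135: {q7}
  A145: {q6} {q7}
  A234: {q3,q4,q5,q7}
  A235: {q3,q4,q5,q7}
  A245: {q1,q3,q4,q5,q7}
  A345: {q3,q4,q5,q7}
  A1234: {q7}
  A1235: {q7}
  A1245: {q7}
  A1345: {q7}
  A2345: {q3,q4,q5,q7}
  A12345: {q7}
C dims 8,13,11,5; δ0: rk 6, SNF 1^6; δ1: rk 7, SNF 1^7; δ2: rk 4, SNF 1^4
Ȟ^0 = (8 − 6) − 0 = 2, so Ȟ^0 ≅ Z^2
Ȟ^1 = (13 − 7) − 6 = 0, so Ȟ^1 ≅ 0
Ȟ^2 = (11 − 4) − 7 = 0, so Ȟ^2 ≅ 0

Ȟ^0(U;F) ≅ Z^2; Ȟ^1(U;F) ≅ 0; Ȟ^2(U;F) ≅ 0


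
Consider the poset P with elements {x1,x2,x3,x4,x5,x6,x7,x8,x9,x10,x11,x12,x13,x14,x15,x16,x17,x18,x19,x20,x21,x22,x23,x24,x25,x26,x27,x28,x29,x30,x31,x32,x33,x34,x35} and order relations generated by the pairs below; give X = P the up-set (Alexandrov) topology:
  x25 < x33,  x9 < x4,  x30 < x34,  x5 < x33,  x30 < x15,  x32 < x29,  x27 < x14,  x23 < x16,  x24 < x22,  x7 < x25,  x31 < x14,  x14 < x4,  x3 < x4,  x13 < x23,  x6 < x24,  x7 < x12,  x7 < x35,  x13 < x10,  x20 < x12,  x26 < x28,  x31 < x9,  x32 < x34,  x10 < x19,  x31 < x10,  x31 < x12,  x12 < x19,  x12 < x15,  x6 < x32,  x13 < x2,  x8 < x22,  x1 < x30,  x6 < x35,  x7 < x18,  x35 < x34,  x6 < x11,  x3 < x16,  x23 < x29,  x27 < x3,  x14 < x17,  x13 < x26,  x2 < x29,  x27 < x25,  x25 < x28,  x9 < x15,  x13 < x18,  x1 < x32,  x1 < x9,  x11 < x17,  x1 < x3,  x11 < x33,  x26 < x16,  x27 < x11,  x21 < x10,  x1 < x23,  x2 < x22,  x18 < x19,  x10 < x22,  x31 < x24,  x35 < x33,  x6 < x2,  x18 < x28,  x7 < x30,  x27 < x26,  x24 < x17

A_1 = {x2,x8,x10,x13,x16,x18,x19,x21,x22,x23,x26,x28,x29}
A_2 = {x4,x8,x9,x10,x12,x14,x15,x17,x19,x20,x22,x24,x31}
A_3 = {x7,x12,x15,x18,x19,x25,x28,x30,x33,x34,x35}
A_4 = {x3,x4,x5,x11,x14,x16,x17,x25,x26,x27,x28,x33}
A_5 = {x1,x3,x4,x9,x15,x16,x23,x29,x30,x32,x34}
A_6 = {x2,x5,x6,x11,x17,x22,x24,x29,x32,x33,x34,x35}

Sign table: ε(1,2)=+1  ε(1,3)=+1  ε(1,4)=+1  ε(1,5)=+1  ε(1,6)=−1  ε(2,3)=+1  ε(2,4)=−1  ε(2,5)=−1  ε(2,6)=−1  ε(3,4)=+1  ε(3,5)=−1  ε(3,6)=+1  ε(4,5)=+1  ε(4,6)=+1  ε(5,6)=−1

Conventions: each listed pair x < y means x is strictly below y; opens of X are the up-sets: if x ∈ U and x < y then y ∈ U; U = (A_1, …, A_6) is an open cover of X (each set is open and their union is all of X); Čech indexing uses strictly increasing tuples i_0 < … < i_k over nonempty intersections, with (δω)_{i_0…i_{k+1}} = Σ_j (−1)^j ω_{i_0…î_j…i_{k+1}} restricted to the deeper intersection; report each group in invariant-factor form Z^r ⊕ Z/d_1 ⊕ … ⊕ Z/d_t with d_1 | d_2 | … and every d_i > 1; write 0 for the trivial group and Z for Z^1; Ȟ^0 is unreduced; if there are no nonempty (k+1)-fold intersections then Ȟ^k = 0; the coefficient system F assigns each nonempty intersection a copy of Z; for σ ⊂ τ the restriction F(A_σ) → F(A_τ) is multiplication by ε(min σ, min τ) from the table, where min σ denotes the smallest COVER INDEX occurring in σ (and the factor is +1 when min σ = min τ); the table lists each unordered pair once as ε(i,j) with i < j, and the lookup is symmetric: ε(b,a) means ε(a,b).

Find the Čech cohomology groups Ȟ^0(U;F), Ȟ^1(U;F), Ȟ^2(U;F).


Ȟ^0 = 0, Ȟ^1 = Z/2, Ȟ^2 = Z

cover nerve:
  A12={x8,x10,x19,x22} A13={x18,x19,x28} A14={x16,x26,x28} A15={x16,x23,x29} A16={x2,x22,x29} A23={x12,x15,x19} A24={x4,x14,x17} A25={x4,x9,x15} A26={x17,x22,x24} A34={x25,x28,x33} A35={x15,x30,x34} A36={x33,x34,x35} A45={x3,x4,x16} A46={x5,x11,x17,x33} A56={x29,x32,x34}
  A123={x19} A126={x22} A134={x28} A145={x16} A156={x29} A235={x15} A245={x4} A246={x17} A346={x33} A356={x34}
C dims 6,15,10; δ0: rk 6, SNF 1^5·2; δ1: rk 9, SNF 1^9
Ȟ^0: (6−6)−0=0 ⇒ 0
Ȟ^1: (15−9)−6=0 plus torsion [2] ⇒ Z/2
Ȟ^2: (10−0)−9=1 ⇒ Z


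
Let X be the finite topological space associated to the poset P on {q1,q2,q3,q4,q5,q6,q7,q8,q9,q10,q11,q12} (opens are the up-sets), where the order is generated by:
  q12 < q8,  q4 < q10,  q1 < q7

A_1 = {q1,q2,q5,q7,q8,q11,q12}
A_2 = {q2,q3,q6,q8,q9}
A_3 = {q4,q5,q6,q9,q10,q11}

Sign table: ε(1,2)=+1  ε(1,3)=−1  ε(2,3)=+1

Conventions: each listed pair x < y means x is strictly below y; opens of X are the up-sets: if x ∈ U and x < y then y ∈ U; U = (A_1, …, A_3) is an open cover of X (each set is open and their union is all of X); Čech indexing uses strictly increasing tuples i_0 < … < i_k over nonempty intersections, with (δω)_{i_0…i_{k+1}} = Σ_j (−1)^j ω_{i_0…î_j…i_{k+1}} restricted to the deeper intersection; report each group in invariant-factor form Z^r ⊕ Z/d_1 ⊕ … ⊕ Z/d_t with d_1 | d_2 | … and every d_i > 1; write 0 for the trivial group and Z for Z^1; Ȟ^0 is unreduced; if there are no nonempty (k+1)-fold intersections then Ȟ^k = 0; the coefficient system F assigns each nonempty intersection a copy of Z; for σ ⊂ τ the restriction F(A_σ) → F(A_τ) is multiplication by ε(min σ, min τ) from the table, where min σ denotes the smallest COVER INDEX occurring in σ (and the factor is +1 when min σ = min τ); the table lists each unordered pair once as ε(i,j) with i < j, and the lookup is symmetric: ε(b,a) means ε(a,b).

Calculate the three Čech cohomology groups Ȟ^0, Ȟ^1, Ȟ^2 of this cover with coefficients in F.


nonempty intersections:
  A12={q2,q8} A13={q5,q11} A23={q6,q9}
C dims 3,3; δ0: rk 3, SNF 1^2·2
Ȟ^0: (3−3)−0=0 ⇒ 0
Ȟ^1: (3−0)−3=0 plus torsion [2] ⇒ Z/2
Ȟ^2: (0−0)−0=0 ⇒ 0

Ȟ^0 ≅ 0,  Ȟ^1 ≅ Z/2,  Ȟ^2 ≅ 0


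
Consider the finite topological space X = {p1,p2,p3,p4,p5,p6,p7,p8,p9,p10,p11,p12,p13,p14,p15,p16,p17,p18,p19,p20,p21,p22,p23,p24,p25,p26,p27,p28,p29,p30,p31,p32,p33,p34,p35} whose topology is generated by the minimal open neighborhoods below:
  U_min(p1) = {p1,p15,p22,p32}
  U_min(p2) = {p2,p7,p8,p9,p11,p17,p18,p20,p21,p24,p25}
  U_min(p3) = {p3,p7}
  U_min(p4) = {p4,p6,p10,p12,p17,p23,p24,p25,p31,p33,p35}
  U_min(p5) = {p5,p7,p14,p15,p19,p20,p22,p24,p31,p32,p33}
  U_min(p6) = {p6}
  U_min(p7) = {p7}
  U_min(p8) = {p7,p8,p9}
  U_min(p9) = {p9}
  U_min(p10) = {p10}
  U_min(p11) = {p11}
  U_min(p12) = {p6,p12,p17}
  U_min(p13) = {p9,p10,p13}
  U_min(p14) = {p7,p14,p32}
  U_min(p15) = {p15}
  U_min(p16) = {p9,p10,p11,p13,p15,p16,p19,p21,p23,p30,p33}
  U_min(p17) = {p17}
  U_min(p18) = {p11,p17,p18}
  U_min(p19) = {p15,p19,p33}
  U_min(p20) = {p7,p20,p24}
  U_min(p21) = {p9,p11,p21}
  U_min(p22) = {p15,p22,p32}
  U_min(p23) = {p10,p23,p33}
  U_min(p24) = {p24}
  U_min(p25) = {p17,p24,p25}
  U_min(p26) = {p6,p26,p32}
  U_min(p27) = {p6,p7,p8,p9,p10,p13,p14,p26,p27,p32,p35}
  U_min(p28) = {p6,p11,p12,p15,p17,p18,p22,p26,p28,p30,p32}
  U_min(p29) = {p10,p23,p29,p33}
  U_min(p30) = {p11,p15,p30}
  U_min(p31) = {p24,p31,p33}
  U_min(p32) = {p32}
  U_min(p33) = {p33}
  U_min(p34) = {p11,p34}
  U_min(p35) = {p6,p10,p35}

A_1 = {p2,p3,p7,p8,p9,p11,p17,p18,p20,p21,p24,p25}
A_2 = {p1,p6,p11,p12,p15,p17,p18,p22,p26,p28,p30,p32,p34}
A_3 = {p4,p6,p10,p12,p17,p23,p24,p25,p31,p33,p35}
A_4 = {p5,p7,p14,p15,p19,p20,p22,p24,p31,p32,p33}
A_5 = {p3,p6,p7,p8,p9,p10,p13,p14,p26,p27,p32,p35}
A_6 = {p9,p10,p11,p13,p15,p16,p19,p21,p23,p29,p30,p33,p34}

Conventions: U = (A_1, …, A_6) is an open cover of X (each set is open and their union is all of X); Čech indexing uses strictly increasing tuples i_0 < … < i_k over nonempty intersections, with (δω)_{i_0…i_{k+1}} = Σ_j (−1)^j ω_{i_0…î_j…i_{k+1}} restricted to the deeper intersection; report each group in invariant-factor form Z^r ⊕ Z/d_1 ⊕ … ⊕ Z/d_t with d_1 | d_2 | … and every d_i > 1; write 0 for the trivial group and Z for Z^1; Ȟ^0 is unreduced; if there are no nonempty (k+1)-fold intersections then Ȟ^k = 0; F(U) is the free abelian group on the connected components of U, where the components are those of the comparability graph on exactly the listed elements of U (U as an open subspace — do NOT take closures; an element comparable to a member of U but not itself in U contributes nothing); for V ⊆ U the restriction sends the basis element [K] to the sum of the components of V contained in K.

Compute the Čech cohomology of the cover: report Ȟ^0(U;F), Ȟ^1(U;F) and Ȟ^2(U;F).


cover nerve:
  A12={p11,p17,p18} A13={p17,p24,p25} A14={p7,p20,p24} A15={p3,p7,p8,p9} A16={p9,p11,p21} A23={p6,p12,p17} A24={p15,p22,p32} A25={p6,p26,p32} A26={p11,p15,p30,p34} A34={p24,p31,p33} A35={p6,p10,p35} A36={p10,p23,p33} A45={p7,p14,p32} A46={p15,p19,p33} A56={p9,p10,p13}
  A123={p17} A126={p11} A134={p24} A145={p7} A156={p9} A235={p6} A245={p32} A246={p15} A346={p33} A356={p10}
components per intersection:
  A1: {p2,p3,p7,p8,p9,p11,p17,p18,p20,p21,p24,p25}
  A2: {p1,p6,p11,p12,p15,p17,p18,p22,p26,p28,p30,p32,p34}
  A3: {p4,p6,p10,p12,p17,p23,p24,p25,p31,p33,p35}
  A4: {p5,p7,p14,p15,p19,p20,p22,p24,p31,p32,p33}
  A5: {p3,p6,p7,p8,p9,p10,p13,p14,p26,p27,p32,p35}
  A6: {p9,p10,p11,p13,p15,p16,p19,p21,p23,p29,p30,p33,p34}
  A12: {p11,p17,p18}
  A13: {p17,p24,p25}
  A14: {p7,p20,p24}
  A15: {p3,p7,p8,p9}
  A16: {p9,p11,p21}
  A23: {p6,p12,p17}
  A24: {p15,p22,p32}
  A25: {p6,p26,p32}
  A26: {p11,p15,p30,p34}
  A34: {p24,p31,p33}
  A35: {p6,p10,p35}
  A36: {p10,p23,p33}
  A45: {p7,p14,p32}
  A46: {p15,p19,p33}
  A56: {p9,p10,p13}
  A123: {p17}
  A126: {p11}
  A134: {p24}
  A145: {p7}
  A156: {p9}
  A235: {p6}
  A245: {p32}
  A246: {p15}
  A346: {p33}
  A356: {p10}
C dims 6,15,10; δ0: rk 5, SNF 1^5; δ1: rk 10, SNF 1^9·2
Ȟ^0: (6−5)−0=1 ⇒ Z
Ȟ^1: (15−10)−5=0 ⇒ 0
Ȟ^2: (10−0)−10=0 plus torsion [2] ⇒ Z/2

Ȟ^0(U;F) ≅ Z, Ȟ^1(U;F) ≅ 0 and Ȟ^2(U;F) ≅ Z/2


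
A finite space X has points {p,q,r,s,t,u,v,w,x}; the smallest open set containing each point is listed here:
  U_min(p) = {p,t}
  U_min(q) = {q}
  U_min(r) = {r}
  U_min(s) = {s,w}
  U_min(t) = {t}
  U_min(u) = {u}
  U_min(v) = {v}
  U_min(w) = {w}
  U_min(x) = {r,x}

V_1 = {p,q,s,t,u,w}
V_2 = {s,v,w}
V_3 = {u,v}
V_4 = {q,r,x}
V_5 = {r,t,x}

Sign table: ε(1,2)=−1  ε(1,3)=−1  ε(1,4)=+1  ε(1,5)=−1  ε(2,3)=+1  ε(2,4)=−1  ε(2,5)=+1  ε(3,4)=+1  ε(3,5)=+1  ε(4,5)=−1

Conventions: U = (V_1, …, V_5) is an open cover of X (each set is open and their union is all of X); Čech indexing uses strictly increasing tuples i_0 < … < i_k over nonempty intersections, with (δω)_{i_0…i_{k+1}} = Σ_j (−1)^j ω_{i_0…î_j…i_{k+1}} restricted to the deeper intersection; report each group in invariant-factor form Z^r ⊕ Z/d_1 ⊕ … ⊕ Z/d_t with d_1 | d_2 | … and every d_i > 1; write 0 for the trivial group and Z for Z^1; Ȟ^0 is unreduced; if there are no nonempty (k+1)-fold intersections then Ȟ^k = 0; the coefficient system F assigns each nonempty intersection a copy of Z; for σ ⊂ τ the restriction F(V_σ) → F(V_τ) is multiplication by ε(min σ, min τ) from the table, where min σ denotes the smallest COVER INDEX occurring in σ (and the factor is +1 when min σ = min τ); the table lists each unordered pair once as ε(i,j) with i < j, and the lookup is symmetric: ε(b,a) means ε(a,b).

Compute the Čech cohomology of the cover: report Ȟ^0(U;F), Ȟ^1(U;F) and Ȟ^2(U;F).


Ȟ^0 ≅ Z,  Ȟ^1 ≅ Z^2,  Ȟ^2 ≅ 0

nonempty intersections:
  V12={s,w} V13={u} V14={q} V15={t} V23={v} V45={r,x}
C dims 5,6; δ0: rk 4, SNF 1^4
Ȟ^0: (5−4)−0=1 ⇒ Z
Ȟ^1: (6−0)−4=2 ⇒ Z^2
Ȟ^2: (0−0)−0=0 ⇒ 0


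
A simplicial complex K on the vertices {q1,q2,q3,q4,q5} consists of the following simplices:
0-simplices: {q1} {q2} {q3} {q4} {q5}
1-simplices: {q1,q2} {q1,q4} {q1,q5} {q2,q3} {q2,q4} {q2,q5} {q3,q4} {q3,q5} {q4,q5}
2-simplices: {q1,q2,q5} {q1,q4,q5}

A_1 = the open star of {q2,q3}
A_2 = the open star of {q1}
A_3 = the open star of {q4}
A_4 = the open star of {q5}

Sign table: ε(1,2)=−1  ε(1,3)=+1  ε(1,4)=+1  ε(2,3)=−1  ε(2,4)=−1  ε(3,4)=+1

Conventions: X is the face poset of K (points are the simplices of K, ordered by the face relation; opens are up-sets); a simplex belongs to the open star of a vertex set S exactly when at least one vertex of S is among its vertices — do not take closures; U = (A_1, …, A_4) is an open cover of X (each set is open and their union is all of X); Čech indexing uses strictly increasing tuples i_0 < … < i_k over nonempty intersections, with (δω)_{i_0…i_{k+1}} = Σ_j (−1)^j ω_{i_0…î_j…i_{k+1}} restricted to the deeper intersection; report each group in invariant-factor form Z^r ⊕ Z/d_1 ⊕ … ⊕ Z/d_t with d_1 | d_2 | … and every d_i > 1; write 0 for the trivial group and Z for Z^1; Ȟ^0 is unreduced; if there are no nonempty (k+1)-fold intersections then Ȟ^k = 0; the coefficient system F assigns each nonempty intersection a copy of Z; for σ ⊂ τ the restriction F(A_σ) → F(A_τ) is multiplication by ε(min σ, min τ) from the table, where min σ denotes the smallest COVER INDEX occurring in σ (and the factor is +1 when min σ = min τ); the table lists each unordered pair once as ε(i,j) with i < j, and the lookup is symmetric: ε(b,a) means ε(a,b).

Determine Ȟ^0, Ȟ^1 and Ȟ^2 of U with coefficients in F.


Ȟ^0(U;F) ≅ Z,  Ȟ^1(U;F) ≅ Z,  Ȟ^2(U;F) ≅ 0

nonempty intersections:
  A1={{q2},{q3},{q1,q2},{q2,q3},{q2,q4},{q2,q5},{q3,q4},{q3,q5},{q1,q2,q5}} A2={{q1},{q1,q2},{q1,q4},{q1,q5},{q1,q2,q5},{q1,q4,q5}} A3={{q4},{q1,q4},{q2,q4},{q3,q4},{q4,q5},{q1,q4,q5}} A4={{q5},{q1,q5},{q2,q5},{q3,q5},{q4,q5},{q1,q2,q5},{q1,q4,q5}}
  A12={{q1,q2},{q1,q2,q5}} A13={{q2,q4},{q3,q4}} A14={{q2,q5},{q3,q5},{q1,q2,q5}} A23={{q1,q4},{q1,q4,q5}} A24={{q1,q5},{q1,q2,q5},{q1,q4,q5}} A34={{q4,q5},{q1,q4,q5}}
  A124={{q1,q2,q5}} A234={{q1,q4,q5}}
C dims 4,6,2; δ0: rk 3, SNF 1^3; δ1: rk 2, SNF 1^2
Ȟ^0: (4−3)−0=1 ⇒ Z
Ȟ^1: (6−2)−3=1 ⇒ Z
Ȟ^2: (2−0)−2=0 ⇒ 0


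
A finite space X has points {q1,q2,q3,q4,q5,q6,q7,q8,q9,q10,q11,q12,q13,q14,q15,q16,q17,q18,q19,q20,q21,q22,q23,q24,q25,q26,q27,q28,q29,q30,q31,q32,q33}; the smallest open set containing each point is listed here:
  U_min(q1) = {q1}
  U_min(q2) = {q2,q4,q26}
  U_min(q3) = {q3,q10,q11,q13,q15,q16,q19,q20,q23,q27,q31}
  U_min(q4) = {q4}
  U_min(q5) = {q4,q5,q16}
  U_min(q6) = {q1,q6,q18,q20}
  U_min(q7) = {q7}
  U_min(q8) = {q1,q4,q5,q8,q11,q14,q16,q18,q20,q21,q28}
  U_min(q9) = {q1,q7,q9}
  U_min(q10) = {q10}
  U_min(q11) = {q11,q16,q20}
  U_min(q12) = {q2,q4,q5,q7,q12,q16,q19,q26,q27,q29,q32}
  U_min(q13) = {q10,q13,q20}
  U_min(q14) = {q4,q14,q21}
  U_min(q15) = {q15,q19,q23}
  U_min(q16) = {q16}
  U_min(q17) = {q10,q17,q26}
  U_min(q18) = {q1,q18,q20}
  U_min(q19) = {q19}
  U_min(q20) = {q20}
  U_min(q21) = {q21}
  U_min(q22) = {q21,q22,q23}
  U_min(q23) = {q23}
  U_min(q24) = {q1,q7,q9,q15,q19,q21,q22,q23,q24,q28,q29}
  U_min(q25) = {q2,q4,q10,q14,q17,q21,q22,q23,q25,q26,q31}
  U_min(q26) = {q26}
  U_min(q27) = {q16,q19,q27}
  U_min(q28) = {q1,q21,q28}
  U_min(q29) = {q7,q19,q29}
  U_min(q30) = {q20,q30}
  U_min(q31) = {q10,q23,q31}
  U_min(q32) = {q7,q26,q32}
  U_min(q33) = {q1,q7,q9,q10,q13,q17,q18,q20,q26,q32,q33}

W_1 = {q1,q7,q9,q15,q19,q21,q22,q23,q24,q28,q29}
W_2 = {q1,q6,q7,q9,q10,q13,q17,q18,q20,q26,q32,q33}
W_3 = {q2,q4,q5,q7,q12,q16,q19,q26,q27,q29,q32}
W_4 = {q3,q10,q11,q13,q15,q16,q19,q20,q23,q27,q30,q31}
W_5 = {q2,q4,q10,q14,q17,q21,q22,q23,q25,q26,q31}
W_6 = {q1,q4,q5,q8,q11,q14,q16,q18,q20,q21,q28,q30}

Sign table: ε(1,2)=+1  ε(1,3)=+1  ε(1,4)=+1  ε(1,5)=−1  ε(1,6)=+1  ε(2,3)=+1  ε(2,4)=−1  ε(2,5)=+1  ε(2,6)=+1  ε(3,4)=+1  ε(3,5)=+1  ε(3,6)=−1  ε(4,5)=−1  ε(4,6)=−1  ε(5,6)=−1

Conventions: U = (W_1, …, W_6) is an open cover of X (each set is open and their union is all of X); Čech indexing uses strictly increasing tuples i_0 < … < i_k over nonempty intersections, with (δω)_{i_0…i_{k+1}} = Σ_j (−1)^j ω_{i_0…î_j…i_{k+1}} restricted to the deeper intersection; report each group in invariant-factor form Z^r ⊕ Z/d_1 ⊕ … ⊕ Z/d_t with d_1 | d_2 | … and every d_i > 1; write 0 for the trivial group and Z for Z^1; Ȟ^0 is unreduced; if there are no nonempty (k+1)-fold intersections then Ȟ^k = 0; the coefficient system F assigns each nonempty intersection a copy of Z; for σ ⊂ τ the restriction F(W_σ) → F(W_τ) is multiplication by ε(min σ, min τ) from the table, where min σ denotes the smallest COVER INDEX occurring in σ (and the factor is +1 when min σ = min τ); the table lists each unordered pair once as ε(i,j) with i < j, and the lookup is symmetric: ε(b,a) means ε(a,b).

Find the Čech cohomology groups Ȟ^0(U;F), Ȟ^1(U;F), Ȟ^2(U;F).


nonempty intersections:
  W12={q1,q7,q9} W13={q7,q19,q29} W14={q15,q19,q23} W15={q21,q22,q23} W16={q1,q21,q28} W23={q7,q26,q32} W24={q10,q13,q20} W25={q10,q17,q26} W26={q1,q18,q20} W34={q16,q19,q27} W35={q2,q4,q26} W36={q4,q5,q16} W45={q10,q23,q31} W46={q11,q16,q20,q30} W56={q4,q14,q21}
  W123={q7} W126={q1} W134={q19} W145={q23} W156={q21} W235={q26} W245={q10} W246={q20} W346={q16} W356={q4}
C dims 6,15,10; δ0: rk 6, SNF 1^5·2; δ1: rk 9, SNF 1^9
Ȟ^0: (6−6)−0=0 ⇒ 0
Ȟ^1: (15−9)−6=0 plus torsion [2] ⇒ Z/2
Ȟ^2: (10−0)−9=1 ⇒ Z

Ȟ^0 = 0, Ȟ^1 = Z/2, Ȟ^2 = Z


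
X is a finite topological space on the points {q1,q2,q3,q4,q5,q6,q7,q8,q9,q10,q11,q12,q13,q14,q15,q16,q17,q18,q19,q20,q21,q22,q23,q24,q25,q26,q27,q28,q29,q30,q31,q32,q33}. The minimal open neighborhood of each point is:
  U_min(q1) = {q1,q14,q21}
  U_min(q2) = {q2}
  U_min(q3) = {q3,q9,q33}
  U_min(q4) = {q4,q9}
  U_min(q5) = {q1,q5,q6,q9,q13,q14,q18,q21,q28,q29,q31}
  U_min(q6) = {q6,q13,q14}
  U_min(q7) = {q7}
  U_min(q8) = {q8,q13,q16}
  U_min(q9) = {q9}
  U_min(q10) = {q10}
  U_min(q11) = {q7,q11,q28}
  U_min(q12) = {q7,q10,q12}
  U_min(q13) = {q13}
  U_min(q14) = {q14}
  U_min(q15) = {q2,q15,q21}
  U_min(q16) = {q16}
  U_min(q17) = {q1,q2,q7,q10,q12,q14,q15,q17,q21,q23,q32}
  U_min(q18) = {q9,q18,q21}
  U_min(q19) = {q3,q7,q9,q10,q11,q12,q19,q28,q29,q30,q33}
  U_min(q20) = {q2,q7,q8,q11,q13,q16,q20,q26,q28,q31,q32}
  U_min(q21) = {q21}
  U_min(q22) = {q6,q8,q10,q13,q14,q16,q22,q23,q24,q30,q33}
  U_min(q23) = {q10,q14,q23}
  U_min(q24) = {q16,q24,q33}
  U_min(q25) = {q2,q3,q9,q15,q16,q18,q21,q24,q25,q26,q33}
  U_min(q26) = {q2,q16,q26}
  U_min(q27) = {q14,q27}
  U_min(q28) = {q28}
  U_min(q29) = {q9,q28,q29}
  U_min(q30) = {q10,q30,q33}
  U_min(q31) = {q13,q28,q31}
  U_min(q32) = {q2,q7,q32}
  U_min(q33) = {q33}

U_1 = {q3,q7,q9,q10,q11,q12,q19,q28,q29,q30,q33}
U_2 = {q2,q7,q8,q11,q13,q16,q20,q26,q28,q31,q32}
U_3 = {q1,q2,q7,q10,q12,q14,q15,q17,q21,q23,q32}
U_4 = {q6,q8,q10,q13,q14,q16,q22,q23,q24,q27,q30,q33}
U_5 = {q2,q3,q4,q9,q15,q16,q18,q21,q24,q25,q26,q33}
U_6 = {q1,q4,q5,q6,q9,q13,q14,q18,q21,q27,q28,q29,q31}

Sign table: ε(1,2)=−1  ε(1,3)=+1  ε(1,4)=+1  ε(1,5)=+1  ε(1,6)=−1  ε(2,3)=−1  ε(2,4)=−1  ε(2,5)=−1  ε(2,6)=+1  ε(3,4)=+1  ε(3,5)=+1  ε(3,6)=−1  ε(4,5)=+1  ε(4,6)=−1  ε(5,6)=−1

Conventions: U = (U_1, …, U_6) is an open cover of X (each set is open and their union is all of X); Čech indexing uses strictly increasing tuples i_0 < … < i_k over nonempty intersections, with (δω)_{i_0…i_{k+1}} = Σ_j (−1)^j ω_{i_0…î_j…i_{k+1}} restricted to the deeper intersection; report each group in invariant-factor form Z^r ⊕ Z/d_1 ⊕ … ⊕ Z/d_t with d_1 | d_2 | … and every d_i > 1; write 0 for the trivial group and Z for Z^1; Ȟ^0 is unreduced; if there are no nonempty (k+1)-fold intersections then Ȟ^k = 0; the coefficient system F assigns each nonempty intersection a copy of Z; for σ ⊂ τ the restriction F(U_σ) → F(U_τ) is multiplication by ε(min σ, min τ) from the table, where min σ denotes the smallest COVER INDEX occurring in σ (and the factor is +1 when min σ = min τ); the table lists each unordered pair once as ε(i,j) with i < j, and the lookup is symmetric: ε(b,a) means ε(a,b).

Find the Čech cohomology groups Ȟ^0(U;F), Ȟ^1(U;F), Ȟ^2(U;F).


cover nerve:
  U12={q7,q11,q28} U13={q7,q10,q12} U14={q10,q30,q33} U15={q3,q9,q33} U16={q9,q28,q29} U23={q2,q7,q32} U24={q8,q13,q16} U25={q2,q16,q26} U26={q13,q28,q31} U34={q10,q14,q23} U35={q2,q15,q21} U36={q1,q14,q21} U45={q16,q24,q33} U46={q6,q13,q14,q27} U56={q4,q9,q18,q21}
  U123={q7} U126={q28} U134={q10} U145={q33} U156={q9} U235={q2} U245={q16} U246={q13} U346={q14} U356={q21}
C dims 6,15,10; δ0: rk 5, SNF 1^5; δ1: rk 10, SNF 1^9·2
Ȟ^0: (6−5)−0=1 ⇒ Z
Ȟ^1: (15−10)−5=0 ⇒ 0
Ȟ^2: (10−0)−10=0 plus torsion [2] ⇒ Z/2

Ȟ^0 ≅ Z,  Ȟ^1 ≅ 0,  Ȟ^2 ≅ Z/2


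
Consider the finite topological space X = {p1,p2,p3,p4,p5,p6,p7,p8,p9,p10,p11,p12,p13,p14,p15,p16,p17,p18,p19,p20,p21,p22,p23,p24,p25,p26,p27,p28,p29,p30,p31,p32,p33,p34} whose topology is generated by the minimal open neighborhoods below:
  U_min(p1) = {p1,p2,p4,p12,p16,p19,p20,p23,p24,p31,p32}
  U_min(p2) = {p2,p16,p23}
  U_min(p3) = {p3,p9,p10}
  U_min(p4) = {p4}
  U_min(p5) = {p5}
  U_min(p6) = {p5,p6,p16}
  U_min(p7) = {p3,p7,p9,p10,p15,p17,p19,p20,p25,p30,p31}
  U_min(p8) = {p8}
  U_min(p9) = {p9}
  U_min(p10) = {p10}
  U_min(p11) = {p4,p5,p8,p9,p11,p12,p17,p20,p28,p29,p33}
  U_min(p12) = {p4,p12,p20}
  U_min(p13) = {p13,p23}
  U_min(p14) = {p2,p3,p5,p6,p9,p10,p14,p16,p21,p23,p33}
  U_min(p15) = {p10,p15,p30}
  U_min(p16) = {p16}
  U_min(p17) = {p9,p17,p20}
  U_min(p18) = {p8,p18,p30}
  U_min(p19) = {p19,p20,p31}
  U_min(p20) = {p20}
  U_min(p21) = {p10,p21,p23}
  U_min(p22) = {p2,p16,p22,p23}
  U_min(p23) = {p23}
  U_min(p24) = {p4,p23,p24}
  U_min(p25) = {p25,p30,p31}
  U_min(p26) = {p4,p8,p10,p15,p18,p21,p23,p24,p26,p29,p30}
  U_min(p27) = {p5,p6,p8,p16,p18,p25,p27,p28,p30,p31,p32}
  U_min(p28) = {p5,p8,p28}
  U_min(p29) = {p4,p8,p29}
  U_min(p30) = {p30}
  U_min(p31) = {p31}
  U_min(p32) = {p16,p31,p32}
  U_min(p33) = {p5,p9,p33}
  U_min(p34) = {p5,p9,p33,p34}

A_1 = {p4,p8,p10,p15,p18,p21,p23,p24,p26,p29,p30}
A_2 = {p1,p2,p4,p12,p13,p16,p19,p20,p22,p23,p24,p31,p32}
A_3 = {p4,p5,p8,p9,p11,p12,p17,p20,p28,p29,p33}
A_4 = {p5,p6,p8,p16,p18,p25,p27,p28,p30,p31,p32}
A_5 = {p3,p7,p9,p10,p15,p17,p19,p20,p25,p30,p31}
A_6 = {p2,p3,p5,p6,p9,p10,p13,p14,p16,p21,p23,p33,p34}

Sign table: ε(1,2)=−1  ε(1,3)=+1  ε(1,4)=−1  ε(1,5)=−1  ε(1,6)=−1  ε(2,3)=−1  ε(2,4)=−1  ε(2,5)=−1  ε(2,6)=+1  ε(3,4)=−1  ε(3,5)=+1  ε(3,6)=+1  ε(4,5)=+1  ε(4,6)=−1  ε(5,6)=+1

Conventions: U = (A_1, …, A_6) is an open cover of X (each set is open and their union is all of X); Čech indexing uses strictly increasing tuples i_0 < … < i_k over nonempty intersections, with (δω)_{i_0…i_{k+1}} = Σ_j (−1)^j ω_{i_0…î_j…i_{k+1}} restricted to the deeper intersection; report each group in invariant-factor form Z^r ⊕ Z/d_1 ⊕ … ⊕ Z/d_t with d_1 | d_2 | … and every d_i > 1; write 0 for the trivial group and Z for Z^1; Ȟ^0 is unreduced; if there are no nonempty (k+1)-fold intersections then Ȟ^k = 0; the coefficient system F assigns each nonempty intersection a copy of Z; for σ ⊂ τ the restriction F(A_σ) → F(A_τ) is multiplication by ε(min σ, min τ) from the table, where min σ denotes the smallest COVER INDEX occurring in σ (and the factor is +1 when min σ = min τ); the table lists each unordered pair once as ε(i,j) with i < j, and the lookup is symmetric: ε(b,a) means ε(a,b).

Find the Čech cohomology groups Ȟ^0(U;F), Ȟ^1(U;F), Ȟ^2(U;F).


Ȟ^0(U;F) ≅ 0; Ȟ^1(U;F) ≅ Z/2; Ȟ^2(U;F) ≅ Z

nerve simplices:
  A12={p4,p23,p24} A13={p4,p8,p29} A14={p8,p18,p30} A15={p10,p15,p30} A16={p10,p21,p23} A23={p4,p12,p20} A24={p16,p31,p32} A25={p19,p20,p31} A26={p2,p13,p16,p23} A34={p5,p8,p28} A35={p9,p17,p20} A36={p5,p9,p33} A45={p25,p30,p31} A46={p5,p6,p16} A56={p3,p9,p10}
  A123={p4} A126={p23} A134={p8} A145={p30} A156={p10} A235={p20} A245={p31} A246={p16} A346={p5} A356={p9}
C dims 6,15,10; δ0: rk 6, SNF 1^5·2; δ1: rk 9, SNF 1^9
degree 0: 6−6−0 = 0 → Ȟ^0 ≅ 0
degree 1: 15−9−6 = 0 plus torsion [2] → Ȟ^1 ≅ Z/2
degree 2: 10−0−9 = 1 → Ȟ^2 ≅ Z


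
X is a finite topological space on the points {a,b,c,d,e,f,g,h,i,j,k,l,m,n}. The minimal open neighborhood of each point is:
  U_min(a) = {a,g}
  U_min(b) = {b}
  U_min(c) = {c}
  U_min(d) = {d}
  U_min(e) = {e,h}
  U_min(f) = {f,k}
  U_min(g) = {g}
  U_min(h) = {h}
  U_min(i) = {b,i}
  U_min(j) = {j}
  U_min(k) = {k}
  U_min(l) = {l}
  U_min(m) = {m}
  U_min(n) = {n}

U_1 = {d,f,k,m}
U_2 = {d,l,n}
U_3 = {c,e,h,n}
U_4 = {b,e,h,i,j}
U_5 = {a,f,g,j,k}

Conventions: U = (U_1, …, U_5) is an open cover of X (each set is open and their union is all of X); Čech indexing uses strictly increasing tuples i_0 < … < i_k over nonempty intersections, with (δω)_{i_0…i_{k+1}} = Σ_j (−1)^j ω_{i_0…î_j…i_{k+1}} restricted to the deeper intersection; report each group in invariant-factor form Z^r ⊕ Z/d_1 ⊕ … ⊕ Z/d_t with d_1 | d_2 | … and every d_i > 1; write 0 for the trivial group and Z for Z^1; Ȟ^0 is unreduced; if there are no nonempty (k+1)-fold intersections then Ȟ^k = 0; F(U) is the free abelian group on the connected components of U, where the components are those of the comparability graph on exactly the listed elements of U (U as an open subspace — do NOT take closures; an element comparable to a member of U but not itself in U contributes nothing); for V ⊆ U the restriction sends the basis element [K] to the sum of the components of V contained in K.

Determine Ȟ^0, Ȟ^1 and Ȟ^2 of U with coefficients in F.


nonempty intersections:
  U12={d} U15={f,k} U23={n} U34={e,h} U45={j}
components per intersection:
  U1: {d} {f,k} {m}
  U2: {d} {l} {n}
  U3: {c} {e,h} {n}
  U4: {b,i} {e,h} {j}
  U5: {a,g} {f,k} {j}
  U12: {d}
  U15: {f,k}
  U23: {n}
  U34: {e,h}
  U45: {j}
C dims 15,5; δ0: rk 5, SNF 1^5
Ȟ^0: (15−5)−0=10 ⇒ Z^10
Ȟ^1: (5−0)−5=0 ⇒ 0
Ȟ^2: (0−0)−0=0 ⇒ 0

Ȟ^0 ≅ Z^10, Ȟ^1 ≅ 0 and Ȟ^2 ≅ 0


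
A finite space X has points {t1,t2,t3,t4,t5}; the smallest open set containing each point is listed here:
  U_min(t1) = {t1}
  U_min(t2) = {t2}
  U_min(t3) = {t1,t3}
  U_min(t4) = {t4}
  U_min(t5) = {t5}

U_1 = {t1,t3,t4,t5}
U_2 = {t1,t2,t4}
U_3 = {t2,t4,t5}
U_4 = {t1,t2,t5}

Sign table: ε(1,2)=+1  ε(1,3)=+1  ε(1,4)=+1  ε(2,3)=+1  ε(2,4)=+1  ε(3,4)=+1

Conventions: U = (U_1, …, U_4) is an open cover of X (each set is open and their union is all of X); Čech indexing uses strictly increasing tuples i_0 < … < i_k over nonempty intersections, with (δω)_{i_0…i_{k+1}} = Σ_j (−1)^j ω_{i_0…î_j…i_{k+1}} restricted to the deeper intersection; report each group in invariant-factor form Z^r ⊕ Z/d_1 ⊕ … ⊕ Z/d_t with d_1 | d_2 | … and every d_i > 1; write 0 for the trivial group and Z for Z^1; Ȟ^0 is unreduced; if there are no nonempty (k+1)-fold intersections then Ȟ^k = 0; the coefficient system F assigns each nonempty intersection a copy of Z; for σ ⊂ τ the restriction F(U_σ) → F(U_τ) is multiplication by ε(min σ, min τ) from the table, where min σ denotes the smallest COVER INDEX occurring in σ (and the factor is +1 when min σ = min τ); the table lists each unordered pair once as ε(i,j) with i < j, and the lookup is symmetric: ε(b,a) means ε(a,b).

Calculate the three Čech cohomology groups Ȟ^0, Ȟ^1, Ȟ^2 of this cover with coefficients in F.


nonempty intersections:
  U12={t1,t4} U13={t4,t5} U14={t1,t5} U23={t2,t4} U24={t1,t2} U34={t2,t5}
  U123={t4} U124={t1} U134={t5} U234={t2}
C dims 4,6,4; δ0: rk 3, SNF 1^3; δ1: rk 3, SNF 1^3
Ȟ^0: (4−3)−0=1 ⇒ Z
Ȟ^1: (6−3)−3=0 ⇒ 0
Ȟ^2: (4−0)−3=1 ⇒ Z

Ȟ^0(U;F) ≅ Z,  Ȟ^1(U;F) ≅ 0,  Ȟ^2(U;F) ≅ Z


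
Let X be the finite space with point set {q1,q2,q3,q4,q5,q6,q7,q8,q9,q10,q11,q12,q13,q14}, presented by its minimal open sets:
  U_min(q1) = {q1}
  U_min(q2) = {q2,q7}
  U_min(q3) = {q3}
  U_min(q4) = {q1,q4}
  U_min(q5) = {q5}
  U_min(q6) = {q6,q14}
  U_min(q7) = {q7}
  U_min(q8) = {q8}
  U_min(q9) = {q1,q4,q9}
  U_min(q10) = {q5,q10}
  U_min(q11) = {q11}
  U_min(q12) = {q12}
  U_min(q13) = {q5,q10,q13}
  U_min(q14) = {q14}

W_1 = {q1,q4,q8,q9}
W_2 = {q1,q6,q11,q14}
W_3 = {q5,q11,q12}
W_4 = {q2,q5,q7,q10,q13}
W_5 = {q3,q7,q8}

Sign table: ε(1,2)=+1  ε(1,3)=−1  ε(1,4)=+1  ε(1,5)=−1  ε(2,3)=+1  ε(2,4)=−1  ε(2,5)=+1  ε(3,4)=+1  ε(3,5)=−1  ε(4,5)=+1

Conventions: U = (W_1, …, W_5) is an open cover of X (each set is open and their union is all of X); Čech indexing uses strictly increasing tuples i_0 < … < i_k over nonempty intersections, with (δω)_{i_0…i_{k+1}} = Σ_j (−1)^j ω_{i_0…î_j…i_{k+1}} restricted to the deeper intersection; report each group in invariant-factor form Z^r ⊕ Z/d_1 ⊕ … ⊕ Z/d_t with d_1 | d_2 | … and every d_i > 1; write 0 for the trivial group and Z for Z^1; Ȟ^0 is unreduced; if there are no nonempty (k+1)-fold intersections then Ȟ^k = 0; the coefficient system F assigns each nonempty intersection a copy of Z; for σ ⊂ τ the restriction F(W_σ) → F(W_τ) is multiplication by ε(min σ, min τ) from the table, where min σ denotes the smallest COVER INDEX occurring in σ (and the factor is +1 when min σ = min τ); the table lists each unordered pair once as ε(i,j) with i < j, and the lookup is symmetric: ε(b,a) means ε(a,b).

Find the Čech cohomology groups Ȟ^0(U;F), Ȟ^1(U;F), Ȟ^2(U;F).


intersection data:
  W12={q1} W15={q8} W23={q11} W34={q5} W45={q7}
C dims 5,5; δ0: rk 5, SNF 1^4·2
Ȟ^0 = (5 − 5) − 0 = 0, so Ȟ^0 ≅ 0
Ȟ^1 = (5 − 0) − 5 = 0 plus torsion [2], so Ȟ^1 ≅ Z/2
Ȟ^2 = (0 − 0) − 0 = 0, so Ȟ^2 ≅ 0

Ȟ^0 ≅ 0; Ȟ^1 ≅ Z/2; Ȟ^2 ≅ 0


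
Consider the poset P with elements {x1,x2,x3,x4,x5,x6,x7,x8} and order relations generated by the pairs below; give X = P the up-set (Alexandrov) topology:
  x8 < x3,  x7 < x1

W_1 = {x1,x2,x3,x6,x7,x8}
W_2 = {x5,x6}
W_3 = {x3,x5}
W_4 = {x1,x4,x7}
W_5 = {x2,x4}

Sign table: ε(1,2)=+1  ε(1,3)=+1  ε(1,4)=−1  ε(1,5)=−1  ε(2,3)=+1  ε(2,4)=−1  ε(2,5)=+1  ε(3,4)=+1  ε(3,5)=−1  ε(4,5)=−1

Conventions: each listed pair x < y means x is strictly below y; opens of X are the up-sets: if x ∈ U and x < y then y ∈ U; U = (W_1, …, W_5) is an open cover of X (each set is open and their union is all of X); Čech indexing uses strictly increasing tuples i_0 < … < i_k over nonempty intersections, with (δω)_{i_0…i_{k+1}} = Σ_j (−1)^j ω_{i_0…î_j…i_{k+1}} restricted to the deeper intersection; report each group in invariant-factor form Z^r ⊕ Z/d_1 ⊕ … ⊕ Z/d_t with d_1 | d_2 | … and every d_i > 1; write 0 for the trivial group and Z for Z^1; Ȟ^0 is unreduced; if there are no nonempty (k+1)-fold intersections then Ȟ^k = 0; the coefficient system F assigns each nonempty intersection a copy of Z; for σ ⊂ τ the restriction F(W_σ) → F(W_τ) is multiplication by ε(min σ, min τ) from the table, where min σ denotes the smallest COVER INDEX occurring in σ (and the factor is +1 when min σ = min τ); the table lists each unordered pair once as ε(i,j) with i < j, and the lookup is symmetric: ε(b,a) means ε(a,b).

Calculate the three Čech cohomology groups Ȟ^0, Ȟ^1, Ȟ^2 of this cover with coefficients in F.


intersection data:
  W12={x6} W13={x3} W14={x1,x7} W15={x2} W23={x5} W45={x4}
C dims 5,6; δ0: rk 5, SNF 1^4·2
Ȟ^0 = (5 − 5) − 0 = 0, so Ȟ^0 ≅ 0
Ȟ^1 = (6 − 0) − 5 = 1 plus torsion [2], so Ȟ^1 ≅ Z ⊕ Z/2
Ȟ^2 = (0 − 0) − 0 = 0, so Ȟ^2 ≅ 0

Ȟ^0 ≅ 0,  Ȟ^1 ≅ Z ⊕ Z/2,  Ȟ^2 ≅ 0


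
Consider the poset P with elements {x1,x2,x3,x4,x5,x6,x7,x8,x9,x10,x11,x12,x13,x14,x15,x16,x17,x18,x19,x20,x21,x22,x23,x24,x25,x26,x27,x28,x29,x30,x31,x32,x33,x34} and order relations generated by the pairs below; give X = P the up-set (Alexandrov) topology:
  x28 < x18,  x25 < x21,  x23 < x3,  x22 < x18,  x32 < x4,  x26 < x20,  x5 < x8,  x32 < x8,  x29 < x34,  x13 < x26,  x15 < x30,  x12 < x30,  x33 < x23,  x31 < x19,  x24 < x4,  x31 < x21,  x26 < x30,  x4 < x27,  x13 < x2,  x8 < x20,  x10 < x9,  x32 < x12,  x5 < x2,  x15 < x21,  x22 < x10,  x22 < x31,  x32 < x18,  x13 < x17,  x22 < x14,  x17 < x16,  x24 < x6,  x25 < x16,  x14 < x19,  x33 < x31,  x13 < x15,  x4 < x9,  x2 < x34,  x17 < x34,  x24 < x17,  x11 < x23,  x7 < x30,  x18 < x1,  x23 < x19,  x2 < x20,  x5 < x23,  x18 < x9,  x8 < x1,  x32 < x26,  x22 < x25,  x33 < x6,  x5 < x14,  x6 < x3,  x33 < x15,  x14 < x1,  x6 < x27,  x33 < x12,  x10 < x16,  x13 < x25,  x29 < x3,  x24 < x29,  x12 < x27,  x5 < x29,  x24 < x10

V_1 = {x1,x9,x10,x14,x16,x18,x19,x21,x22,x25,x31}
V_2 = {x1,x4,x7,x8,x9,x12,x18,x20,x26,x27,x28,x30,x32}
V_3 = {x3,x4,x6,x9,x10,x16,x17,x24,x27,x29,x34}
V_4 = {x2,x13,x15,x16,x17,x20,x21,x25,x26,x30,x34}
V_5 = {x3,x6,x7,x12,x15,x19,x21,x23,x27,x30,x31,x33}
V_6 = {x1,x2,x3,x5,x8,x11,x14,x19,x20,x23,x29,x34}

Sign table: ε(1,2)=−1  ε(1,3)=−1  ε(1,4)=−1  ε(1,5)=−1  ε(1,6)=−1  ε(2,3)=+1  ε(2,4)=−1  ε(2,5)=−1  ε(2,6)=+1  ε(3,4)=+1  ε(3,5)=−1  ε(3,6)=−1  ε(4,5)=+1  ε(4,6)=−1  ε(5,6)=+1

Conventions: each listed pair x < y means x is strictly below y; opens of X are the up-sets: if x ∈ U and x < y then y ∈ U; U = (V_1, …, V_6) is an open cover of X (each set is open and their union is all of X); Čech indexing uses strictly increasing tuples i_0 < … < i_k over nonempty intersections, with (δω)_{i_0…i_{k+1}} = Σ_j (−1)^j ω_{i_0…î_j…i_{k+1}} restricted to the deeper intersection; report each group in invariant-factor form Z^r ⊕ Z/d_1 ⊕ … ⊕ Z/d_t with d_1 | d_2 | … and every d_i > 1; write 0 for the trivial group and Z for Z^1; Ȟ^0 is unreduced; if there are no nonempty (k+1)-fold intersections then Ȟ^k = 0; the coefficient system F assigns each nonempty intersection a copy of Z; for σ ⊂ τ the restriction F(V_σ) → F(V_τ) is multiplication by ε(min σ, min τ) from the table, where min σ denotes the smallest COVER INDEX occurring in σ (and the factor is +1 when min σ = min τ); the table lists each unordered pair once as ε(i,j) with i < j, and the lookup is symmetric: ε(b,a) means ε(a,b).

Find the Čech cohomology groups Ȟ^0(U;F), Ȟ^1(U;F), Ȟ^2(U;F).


cover nerve:
  V12={x1,x9,x18} V13={x9,x10,x16} V14={x16,x21,x25} V15={x19,x21,x31} V16={x1,x14,x19} V23={x4,x9,x27} V24={x20,x26,x30} V25={x7,x12,x27,x30} V26={x1,x8,x20} V34={x16,x17,x34} V35={x3,x6,x27} V36={x3,x29,x34} V45={x15,x21,x30} V46={x2,x20,x34} V56={x3,x19,x23}
  V123={x9} V126={x1} V134={x16} V145={x21} V156={x19} V235={x27} V245={x30} V246={x20} V346={x34} V356={x3}
C dims 6,15,10; δ0: rk 6, SNF 1^5·2; δ1: rk 9, SNF 1^9
Ȟ^0: (6−6)−0=0 ⇒ 0
Ȟ^1: (15−9)−6=0 plus torsion [2] ⇒ Z/2
Ȟ^2: (10−0)−9=1 ⇒ Z

Ȟ^0(U;F) ≅ 0, Ȟ^1(U;F) ≅ Z/2 and Ȟ^2(U;F) ≅ Z


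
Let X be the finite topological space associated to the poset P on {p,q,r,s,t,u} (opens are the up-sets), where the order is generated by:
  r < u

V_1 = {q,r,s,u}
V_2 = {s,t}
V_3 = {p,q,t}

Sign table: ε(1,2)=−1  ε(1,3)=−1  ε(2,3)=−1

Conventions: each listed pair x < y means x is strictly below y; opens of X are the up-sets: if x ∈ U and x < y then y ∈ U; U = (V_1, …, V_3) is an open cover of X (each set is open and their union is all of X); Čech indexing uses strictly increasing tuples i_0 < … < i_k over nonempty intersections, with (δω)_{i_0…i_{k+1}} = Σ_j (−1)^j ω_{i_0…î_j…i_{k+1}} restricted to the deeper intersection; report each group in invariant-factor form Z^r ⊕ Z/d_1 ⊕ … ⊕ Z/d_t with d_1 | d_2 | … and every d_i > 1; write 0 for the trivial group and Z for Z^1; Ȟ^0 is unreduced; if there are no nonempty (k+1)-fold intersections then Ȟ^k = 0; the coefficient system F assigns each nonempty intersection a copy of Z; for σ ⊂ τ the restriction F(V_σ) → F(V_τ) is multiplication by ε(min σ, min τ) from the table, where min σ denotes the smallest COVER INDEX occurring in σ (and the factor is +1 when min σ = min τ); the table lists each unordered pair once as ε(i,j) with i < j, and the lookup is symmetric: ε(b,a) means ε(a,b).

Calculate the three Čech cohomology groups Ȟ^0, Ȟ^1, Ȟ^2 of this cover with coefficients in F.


Ȟ^0 = 0, Ȟ^1 = Z/2, Ȟ^2 = 0

nerve of the cover:
  V12={s} V13={q} V23={t}
C dims 3,3; δ0: rk 3, SNF 1^2·2
Ȟ^0 = (3 − 3) − 0 = 0, so Ȟ^0 ≅ 0
Ȟ^1 = (3 − 0) − 3 = 0 plus torsion [2], so Ȟ^1 ≅ Z/2
Ȟ^2 = (0 − 0) − 0 = 0, so Ȟ^2 ≅ 0
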